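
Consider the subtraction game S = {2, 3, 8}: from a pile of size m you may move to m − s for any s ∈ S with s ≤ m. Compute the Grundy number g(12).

1

Build the Grundy sequence with g(k) = mex{g(k−s) : s ∈ {2, 3, 8}, s ≤ k}:
g(0) = mex{} = 0
g(1) = mex{} = 0
g(2) = mex{0} = 1
g(3) = mex{0} = 1
g(4) = mex{0,1} = 2
g(5) = mex{1} = 0
g(6) = mex{1,2} = 0
g(7) = mex{0,2} = 1
g(8) = mex{0} = 1
g(9) = mex{0,1} = 2
g(10) = mex{1} = 0
g(11) = mex{1,2} = 0
g(12) = mex{0,2} = 1
So g(12) = 1.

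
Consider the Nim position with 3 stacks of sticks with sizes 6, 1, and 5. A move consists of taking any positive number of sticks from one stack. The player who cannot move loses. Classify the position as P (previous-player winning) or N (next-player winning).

N-position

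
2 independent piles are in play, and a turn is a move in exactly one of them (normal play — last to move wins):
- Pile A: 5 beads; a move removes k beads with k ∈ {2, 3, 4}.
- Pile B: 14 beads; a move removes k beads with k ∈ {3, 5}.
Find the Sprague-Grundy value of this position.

Grundy values for pile A (subtraction set {2, 3, 4}):
g(0) = mex{} = 0
g(1) = mex{} = 0
g(2) = mex{0} = 1
g(3) = mex{0} = 1
g(4) = mex{0,1} = 2
g(5) = mex{0,1} = 2
So g(5) = 2.
Grundy values for pile B (subtraction set {3, 5}):
k:     0  1  2  3  4  5  6  7  8  9 10 11 12 13 14
g(k):  0  0  0  1  1  1  2  2  0  0  0  1  1  1  2
So g(14) = 2.
By the Sprague-Grundy theorem, the Grundy value of a sum of independent games is the XOR of the component values.
Combined value = 2 XOR 2 = 0.

0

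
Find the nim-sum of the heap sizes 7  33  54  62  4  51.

Bitwise XOR of the heap sizes:
  000111  (7)
  100001  (33)
  110110  (54)
  111110  (62)
  000100  (4)
  110011  (51)
  ------
  011001  (25)

25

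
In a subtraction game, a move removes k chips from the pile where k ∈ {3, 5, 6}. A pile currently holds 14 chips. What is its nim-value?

1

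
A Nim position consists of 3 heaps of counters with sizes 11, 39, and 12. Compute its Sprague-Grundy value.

Write each in binary and XOR column by column:
  001011  (11)
  100111  (39)
  001100  (12)
  ------
  100000  (32)

32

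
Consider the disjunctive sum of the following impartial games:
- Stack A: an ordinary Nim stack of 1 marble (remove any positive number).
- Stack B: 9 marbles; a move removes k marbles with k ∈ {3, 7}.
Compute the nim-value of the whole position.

0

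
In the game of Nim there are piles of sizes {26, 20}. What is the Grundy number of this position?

Nim-sum: 26 ⊕ 20 = 14.

14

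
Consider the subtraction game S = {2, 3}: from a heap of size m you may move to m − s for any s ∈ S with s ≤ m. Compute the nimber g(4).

Compute g(0), g(1), … for moves {2, 3}:
g(0) = mex{} = 0
g(1) = mex{} = 0
g(2) = mex{0} = 1
g(3) = mex{0} = 1
g(4) = mex{0,1} = 2
So g(4) = 2.

2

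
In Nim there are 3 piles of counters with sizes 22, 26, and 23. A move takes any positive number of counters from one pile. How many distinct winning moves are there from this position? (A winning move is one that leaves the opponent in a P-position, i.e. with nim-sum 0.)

3

Bitwise XOR of the heap sizes:
  10110  (22)
  11010  (26)
  10111  (23)
  -----
  11011  (27)
The overall nim-sum is X = 27. A pile of size p has a winning move iff p XOR X < p (reduce it to p XOR X).
  22: 22 XOR 27 = 13 < 22 — winning move (to 13).
  26: 26 XOR 27 = 1 < 26 — winning move (to 1).
  23: 23 XOR 27 = 12 < 23 — winning move (to 12).
That gives 3 winning moves.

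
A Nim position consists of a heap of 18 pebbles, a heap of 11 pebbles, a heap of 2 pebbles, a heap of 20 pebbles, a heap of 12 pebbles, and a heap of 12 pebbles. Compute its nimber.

Compute the nim-sum pairwise:
18 ^ 11 = 25
25 ^ 2 = 27
27 ^ 20 = 15
15 ^ 12 = 3
3 ^ 12 = 15

15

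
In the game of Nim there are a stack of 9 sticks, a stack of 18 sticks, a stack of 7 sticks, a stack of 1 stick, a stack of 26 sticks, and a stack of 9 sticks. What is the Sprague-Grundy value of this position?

14

Nim-sum: 9 XOR 18 XOR 7 XOR 1 XOR 26 XOR 9 = 14.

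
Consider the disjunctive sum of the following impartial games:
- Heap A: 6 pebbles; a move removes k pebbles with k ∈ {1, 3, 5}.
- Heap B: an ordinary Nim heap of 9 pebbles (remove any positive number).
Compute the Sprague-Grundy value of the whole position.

For heap A, compute g(0), g(1), … with moves {1, 3, 5}:
g(0) = mex{} = 0
g(1) = mex{0} = 1
g(2) = mex{1} = 0
g(3) = mex{0} = 1
g(4) = mex{1} = 0
g(5) = mex{0} = 1
g(6) = mex{1} = 0
So g(6) = 0.
Heap B is a plain Nim heap of size 9, so its Grundy value is 9.
By the Sprague-Grundy theorem, the Grundy value of a sum of independent games is the XOR of the component values.
Combined value = 0 ⊕ 9 = 9.

9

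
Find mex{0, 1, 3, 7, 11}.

The values 0, 1 are all present; 2 is the first non-negative integer missing from the set.

2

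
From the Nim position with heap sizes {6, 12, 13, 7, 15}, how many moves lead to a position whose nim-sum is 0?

3

Compute the nim-sum pairwise:
6 XOR 12 = 10
10 XOR 13 = 7
7 XOR 7 = 0
0 XOR 15 = 15
The overall nim-sum is X = 15. A heap of size p has a winning move iff p XOR X < p (reduce it to p XOR X).
  6: 6 XOR 15 = 9 ≥ 6 — no move.
  12: 12 XOR 15 = 3 < 12 — winning move (to 3).
  13: 13 XOR 15 = 2 < 13 — winning move (to 2).
  7: 7 XOR 15 = 8 ≥ 7 — no move.
  15: 15 XOR 15 = 0 < 15 — winning move (to 0).
That gives 3 winning moves.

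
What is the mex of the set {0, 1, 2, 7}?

The values 0, 1, 2 are all present; 3 is the first non-negative integer missing from the set.

3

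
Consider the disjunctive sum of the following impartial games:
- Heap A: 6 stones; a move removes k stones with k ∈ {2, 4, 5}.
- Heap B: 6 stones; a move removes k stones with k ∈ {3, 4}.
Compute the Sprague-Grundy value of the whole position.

Grundy values for heap A (subtraction set {2, 4, 5}):
g(0) = mex{} = 0
g(1) = mex{} = 0
g(2) = mex{0} = 1
g(3) = mex{0} = 1
g(4) = mex{0,1} = 2
g(5) = mex{0,1} = 2
g(6) = mex{0,1,2} = 3
So g(6) = 3.
For heap B, compute g(0), g(1), … with moves {3, 4}:
g(0) = mex{} = 0
g(1) = mex{} = 0
g(2) = mex{} = 0
g(3) = mex{0} = 1
g(4) = mex{0} = 1
g(5) = mex{0} = 1
g(6) = mex{0,1} = 2
So g(6) = 2.
By the Sprague-Grundy theorem, the Grundy value of a sum of independent games is the XOR of the component values.
Combined value = 3 XOR 2 = 1.

1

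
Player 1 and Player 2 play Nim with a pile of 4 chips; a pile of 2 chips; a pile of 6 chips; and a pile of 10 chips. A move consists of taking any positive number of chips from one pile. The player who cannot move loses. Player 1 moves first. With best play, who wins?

Player 1 wins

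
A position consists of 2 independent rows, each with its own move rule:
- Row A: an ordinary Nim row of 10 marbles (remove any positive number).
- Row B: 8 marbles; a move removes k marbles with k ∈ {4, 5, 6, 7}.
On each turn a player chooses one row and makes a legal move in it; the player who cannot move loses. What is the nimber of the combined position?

8

Row A is a plain Nim row of size 10, so its Grundy value is 10.
For row B, compute g(0), g(1), … with moves {4, 5, 6, 7}:
k:     0  1  2  3  4  5  6  7  8
g(k):  0  0  0  0  1  1  1  1  2
So g(8) = 2.
The value of a disjunctive sum is the nim-sum of the parts.
Combined value = 10 ⊕ 2 = 8.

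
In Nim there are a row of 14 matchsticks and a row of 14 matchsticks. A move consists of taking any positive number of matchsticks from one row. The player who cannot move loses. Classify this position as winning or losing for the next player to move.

Compute the nim-sum pairwise:
14 ⊕ 14 = 0
The nim-sum is 0, so this is a P-position: the player to move is in a losing position under optimal play.

Losing position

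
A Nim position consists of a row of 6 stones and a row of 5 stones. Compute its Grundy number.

Nim-sum: 6 ⊕ 5 = 3.

3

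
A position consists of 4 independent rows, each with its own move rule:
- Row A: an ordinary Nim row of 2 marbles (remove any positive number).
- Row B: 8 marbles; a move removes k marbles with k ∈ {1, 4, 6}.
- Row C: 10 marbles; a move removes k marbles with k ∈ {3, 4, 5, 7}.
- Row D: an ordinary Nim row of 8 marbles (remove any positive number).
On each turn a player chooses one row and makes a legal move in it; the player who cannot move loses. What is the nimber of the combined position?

11

Row A is a plain Nim row of size 2, so its Grundy value is 2.
For row B, compute g(0), g(1), … with moves {1, 4, 6}:
k:     0  1  2  3  4  5  6  7  8
g(k):  0  1  0  1  2  0  1  0  1
So g(8) = 1.
Build the Grundy sequence for row C with g(k) = mex{g(k−s) : s ∈ {3, 4, 5, 7}, s ≤ k}:
k:     0  1  2  3  4  5  6  7  8  9 10
g(k):  0  0  0  1  1  1  2  2  2  3  0
So g(10) = 0.
Row D is a plain Nim row of size 8, so its Grundy value is 8.
By the Sprague-Grundy theorem, the Grundy value of a sum of independent games is the XOR of the component values.
Combined value = 2 XOR 1 XOR 0 XOR 8 = 11.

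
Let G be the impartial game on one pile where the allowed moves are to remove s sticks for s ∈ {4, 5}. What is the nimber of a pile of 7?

Build the Grundy sequence with g(k) = mex{g(k−s) : s ∈ {4, 5}, s ≤ k}:
g(0) = mex{} = 0
g(1) = mex{} = 0
g(2) = mex{} = 0
g(3) = mex{} = 0
g(4) = mex{0} = 1
g(5) = mex{0} = 1
g(6) = mex{0} = 1
g(7) = mex{0} = 1
So g(7) = 1.

1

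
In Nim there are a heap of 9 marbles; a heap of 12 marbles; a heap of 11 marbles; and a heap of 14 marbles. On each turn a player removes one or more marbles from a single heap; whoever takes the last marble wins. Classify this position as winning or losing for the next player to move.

Nim-sum: 9 XOR 12 XOR 11 XOR 14 = 0.
The nim-sum is 0, so this is a P-position: the player to move is in a losing position under optimal play.

Losing position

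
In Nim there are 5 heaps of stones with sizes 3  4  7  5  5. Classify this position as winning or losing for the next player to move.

Losing position

Bitwise XOR of the heap sizes:
  011  (3)
  100  (4)
  111  (7)
  101  (5)
  101  (5)
  ---
  000  (0)
The nim-sum is 0, so this is a P-position: the player to move is in a losing position under optimal play.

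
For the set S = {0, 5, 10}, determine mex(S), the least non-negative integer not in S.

0 is in the set but 1 is not, so the mex is 1.

1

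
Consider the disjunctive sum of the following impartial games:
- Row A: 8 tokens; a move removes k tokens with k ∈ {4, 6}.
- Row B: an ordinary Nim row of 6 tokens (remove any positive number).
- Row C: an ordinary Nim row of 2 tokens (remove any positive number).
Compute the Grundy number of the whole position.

6

For row A, compute g(0), g(1), … with moves {4, 6}:
g(0) = mex{} = 0
g(1) = mex{} = 0
g(2) = mex{} = 0
g(3) = mex{} = 0
g(4) = mex{0} = 1
g(5) = mex{0} = 1
g(6) = mex{0} = 1
g(7) = mex{0} = 1
g(8) = mex{0,1} = 2
So g(8) = 2.
Row B is a plain Nim row of size 6, so its Grundy value is 6.
Row C is a plain Nim row of size 2, so its Grundy value is 2.
By the Sprague-Grundy theorem, the Grundy value of a sum of independent games is the XOR of the component values.
Combined value = 2 XOR 6 XOR 2 = 6.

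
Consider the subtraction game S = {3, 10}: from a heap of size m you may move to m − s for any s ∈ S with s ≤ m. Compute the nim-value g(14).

Compute g(0), g(1), … for moves {3, 10}:
g(0) = mex{} = 0
g(1) = mex{} = 0
g(2) = mex{} = 0
g(3) = mex{0} = 1
g(4) = mex{0} = 1
g(5) = mex{0} = 1
g(6) = mex{1} = 0
g(7) = mex{1} = 0
g(8) = mex{1} = 0
g(9) = mex{0} = 1
g(10) = mex{0} = 1
g(11) = mex{0} = 1
g(12) = mex{0,1} = 2
g(13) = mex{1} = 0
g(14) = mex{1} = 0
So g(14) = 0.

0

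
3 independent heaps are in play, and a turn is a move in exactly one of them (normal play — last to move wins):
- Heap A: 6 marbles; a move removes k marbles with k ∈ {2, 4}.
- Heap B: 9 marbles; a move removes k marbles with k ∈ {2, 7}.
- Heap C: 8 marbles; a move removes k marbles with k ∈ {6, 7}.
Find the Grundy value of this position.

1

For heap A, compute g(0), g(1), … with moves {2, 4}:
g(0) = mex{} = 0
g(1) = mex{} = 0
g(2) = mex{0} = 1
g(3) = mex{0} = 1
g(4) = mex{0,1} = 2
g(5) = mex{0,1} = 2
g(6) = mex{1,2} = 0
So g(6) = 0.
Build the Grundy sequence for heap B with g(k) = mex{g(k−s) : s ∈ {2, 7}, s ≤ k}:
g(0) = mex{} = 0
g(1) = mex{} = 0
g(2) = mex{0} = 1
g(3) = mex{0} = 1
g(4) = mex{1} = 0
g(5) = mex{1} = 0
g(6) = mex{0} = 1
g(7) = mex{0} = 1
g(8) = mex{0,1} = 2
g(9) = mex{1} = 0
So g(9) = 0.
Build the Grundy sequence for heap C with g(k) = mex{g(k−s) : s ∈ {6, 7}, s ≤ k}:
g(0) = mex{} = 0
g(1) = mex{} = 0
g(2) = mex{} = 0
g(3) = mex{} = 0
g(4) = mex{} = 0
g(5) = mex{} = 0
g(6) = mex{0} = 1
g(7) = mex{0} = 1
g(8) = mex{0} = 1
So g(8) = 1.
By the Sprague-Grundy theorem, the Grundy value of a sum of independent games is the XOR of the component values.
Combined value = 0 ⊕ 0 ⊕ 1 = 1.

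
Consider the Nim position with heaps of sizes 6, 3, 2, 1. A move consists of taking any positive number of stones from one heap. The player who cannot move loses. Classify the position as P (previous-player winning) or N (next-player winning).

Nim-sum: 6 ^ 3 ^ 2 ^ 1 = 6.
The nim-sum is 6 ≠ 0, so this is an N-position: the player to move can win.

N-position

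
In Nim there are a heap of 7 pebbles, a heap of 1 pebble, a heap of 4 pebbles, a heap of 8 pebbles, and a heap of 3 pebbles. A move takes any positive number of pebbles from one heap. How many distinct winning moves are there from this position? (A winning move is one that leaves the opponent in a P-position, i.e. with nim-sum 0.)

1

Nim-sum: 7 XOR 1 XOR 4 XOR 8 XOR 3 = 9.
The overall nim-sum is X = 9. A heap of size p has a winning move iff p XOR X < p (reduce it to p XOR X).
  7: 7 XOR 9 = 14 ≥ 7 — no move.
  1: 1 XOR 9 = 8 ≥ 1 — no move.
  4: 4 XOR 9 = 13 ≥ 4 — no move.
  8: 8 XOR 9 = 1 < 8 — winning move (to 1).
  3: 3 XOR 9 = 10 ≥ 3 — no move.
That gives 1 winning move.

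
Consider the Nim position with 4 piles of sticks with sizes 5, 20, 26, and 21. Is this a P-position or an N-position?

N-position

Compute the nim-sum pairwise:
5 ^ 20 = 17
17 ^ 26 = 11
11 ^ 21 = 30
The nim-sum is 30 ≠ 0, so this is an N-position: the player to move can win.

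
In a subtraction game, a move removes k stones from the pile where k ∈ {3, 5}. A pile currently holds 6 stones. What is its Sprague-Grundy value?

2

Grundy values for subtraction set {3, 5}:
k:     0  1  2  3  4  5  6
g(k):  0  0  0  1  1  1  2
So g(6) = 2.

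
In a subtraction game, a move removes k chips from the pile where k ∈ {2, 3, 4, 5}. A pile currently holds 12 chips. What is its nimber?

Build the Grundy sequence with g(k) = mex{g(k−s) : s ∈ {2, 3, 4, 5}, s ≤ k}:
g(0) = mex{} = 0
g(1) = mex{} = 0
g(2) = mex{0} = 1
g(3) = mex{0} = 1
g(4) = mex{0,1} = 2
g(5) = mex{0,1} = 2
g(6) = mex{0,1,2} = 3
g(7) = mex{1,2} = 0
g(8) = mex{1,2,3} = 0
g(9) = mex{0,2,3} = 1
g(10) = mex{0,2,3} = 1
g(11) = mex{0,1,3} = 2
g(12) = mex{0,1} = 2
So g(12) = 2.

2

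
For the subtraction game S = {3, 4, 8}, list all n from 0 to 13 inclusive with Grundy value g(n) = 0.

0, 1, 2, 7, 12, 13

Build the Grundy sequence with g(k) = mex{g(k−s) : s ∈ {3, 4, 8}, s ≤ k}:
g(0) = mex{} = 0
g(1) = mex{} = 0
g(2) = mex{} = 0
g(3) = mex{0} = 1
g(4) = mex{0} = 1
g(5) = mex{0} = 1
g(6) = mex{0,1} = 2
g(7) = mex{1} = 0
g(8) = mex{0,1} = 2
g(9) = mex{0,1,2} = 3
g(10) = mex{0,2} = 1
g(11) = mex{0,1,2} = 3
g(12) = mex{1,2,3} = 0
g(13) = mex{1,3} = 0
The P-positions (g = 0) in 0..13 are 0, 1, 2, 7, 12, 13.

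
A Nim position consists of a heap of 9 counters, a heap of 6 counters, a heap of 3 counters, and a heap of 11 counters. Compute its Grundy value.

7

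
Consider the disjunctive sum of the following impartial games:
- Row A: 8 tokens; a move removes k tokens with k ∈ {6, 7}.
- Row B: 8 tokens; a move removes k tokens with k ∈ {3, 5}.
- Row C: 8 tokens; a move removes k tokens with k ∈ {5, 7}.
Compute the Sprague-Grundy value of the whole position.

Grundy values for row A (subtraction set {6, 7}):
k:     0  1  2  3  4  5  6  7  8
g(k):  0  0  0  0  0  0  1  1  1
So g(8) = 1.
For row B, compute g(0), g(1), … with moves {3, 5}:
k:     0  1  2  3  4  5  6  7  8
g(k):  0  0  0  1  1  1  2  2  0
So g(8) = 0.
Grundy values for row C (subtraction set {5, 7}):
g(0) = mex{} = 0
g(1) = mex{} = 0
g(2) = mex{} = 0
g(3) = mex{} = 0
g(4) = mex{} = 0
g(5) = mex{0} = 1
g(6) = mex{0} = 1
g(7) = mex{0} = 1
g(8) = mex{0} = 1
So g(8) = 1.
The value of a disjunctive sum is the nim-sum of the parts.
Combined value = 1 ⊕ 0 ⊕ 1 = 0.

0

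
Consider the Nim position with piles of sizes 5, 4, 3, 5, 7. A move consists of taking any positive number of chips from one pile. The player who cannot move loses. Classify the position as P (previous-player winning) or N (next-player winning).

P-position

Nim-sum: 5 ^ 4 ^ 3 ^ 5 ^ 7 = 0.
The nim-sum is 0, so this is a P-position: the player to move is in a losing position under optimal play.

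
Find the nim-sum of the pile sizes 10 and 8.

2

Compute the nim-sum pairwise:
10 ⊕ 8 = 2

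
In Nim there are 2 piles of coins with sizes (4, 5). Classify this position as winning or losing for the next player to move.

Winning position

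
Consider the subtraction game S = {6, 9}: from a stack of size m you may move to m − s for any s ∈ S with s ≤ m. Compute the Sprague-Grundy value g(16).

0

Compute g(0), g(1), … for moves {6, 9}:
k:     0  1  2  3  4  5  6  7  8  9 10 11 12 13 14 15 16
g(k):  0  0  0  0  0  0  1  1  1  1  1  1  2  2  2  0  0
So g(16) = 0.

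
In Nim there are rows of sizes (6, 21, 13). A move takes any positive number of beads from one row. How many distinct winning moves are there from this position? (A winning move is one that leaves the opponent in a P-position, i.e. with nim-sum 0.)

Compute the nim-sum pairwise:
6 ⊕ 21 = 19
19 ⊕ 13 = 30
The overall nim-sum is X = 30. A row of size p has a winning move iff p XOR X < p (reduce it to p XOR X).
  6: 6 XOR 30 = 24 ≥ 6 — no move.
  21: 21 XOR 30 = 11 < 21 — winning move (to 11).
  13: 13 XOR 30 = 19 ≥ 13 — no move.
That gives 1 winning move.

1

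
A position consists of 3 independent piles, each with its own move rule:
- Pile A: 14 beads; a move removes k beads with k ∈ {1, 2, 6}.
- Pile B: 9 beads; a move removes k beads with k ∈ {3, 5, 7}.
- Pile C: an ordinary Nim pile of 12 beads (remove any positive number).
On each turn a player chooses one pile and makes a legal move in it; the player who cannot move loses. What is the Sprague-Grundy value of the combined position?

15

For pile A, compute g(0), g(1), … with moves {1, 2, 6}:
g(0) = mex{} = 0
g(1) = mex{0} = 1
g(2) = mex{0,1} = 2
g(3) = mex{1,2} = 0
g(4) = mex{0,2} = 1
g(5) = mex{0,1} = 2
g(6) = mex{0,1,2} = 3
g(7) = mex{1,2,3} = 0
g(8) = mex{0,2,3} = 1
g(9) = mex{0,1} = 2
g(10) = mex{1,2} = 0
g(11) = mex{0,2} = 1
g(12) = mex{0,1,3} = 2
g(13) = mex{0,1,2} = 3
g(14) = mex{1,2,3} = 0
So g(14) = 0.
For pile B, compute g(0), g(1), … with moves {3, 5, 7}:
g(0) = mex{} = 0
g(1) = mex{} = 0
g(2) = mex{} = 0
g(3) = mex{0} = 1
g(4) = mex{0} = 1
g(5) = mex{0} = 1
g(6) = mex{0,1} = 2
g(7) = mex{0,1} = 2
g(8) = mex{0,1} = 2
g(9) = mex{0,1,2} = 3
So g(9) = 3.
Pile C is a plain Nim pile of size 12, so its Grundy value is 12.
The value of a disjunctive sum is the nim-sum of the parts.
Combined value = 0 XOR 3 XOR 12 = 15.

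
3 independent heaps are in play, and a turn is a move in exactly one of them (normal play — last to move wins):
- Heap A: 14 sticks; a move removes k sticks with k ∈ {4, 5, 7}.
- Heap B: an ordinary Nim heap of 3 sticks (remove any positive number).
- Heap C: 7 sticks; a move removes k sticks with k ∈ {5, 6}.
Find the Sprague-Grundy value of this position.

For heap A, compute g(0), g(1), … with moves {4, 5, 7}:
k:     0  1  2  3  4  5  6  7  8  9 10 11 12 13 14
g(k):  0  0  0  0  1  1  1  1  2  2  2  0  0  0  0
So g(14) = 0.
Heap B is a plain Nim heap of size 3, so its Grundy value is 3.
For heap C, compute g(0), g(1), … with moves {5, 6}:
g(0) = mex{} = 0
g(1) = mex{} = 0
g(2) = mex{} = 0
g(3) = mex{} = 0
g(4) = mex{} = 0
g(5) = mex{0} = 1
g(6) = mex{0} = 1
g(7) = mex{0} = 1
So g(7) = 1.
By the Sprague-Grundy theorem, the Grundy value of a sum of independent games is the XOR of the component values.
Combined value = 0 XOR 3 XOR 1 = 2.

2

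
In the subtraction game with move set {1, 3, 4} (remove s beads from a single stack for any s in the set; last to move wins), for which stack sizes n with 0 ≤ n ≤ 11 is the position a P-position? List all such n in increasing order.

Build the Grundy sequence with g(k) = mex{g(k−s) : s ∈ {1, 3, 4}, s ≤ k}:
k:     0  1  2  3  4  5  6  7  8  9 10 11
g(k):  0  1  0  1  2  3  2  0  1  0  1  2
The P-positions (g = 0) in 0..11 are 0, 2, 7, 9.

0, 2, 7, 9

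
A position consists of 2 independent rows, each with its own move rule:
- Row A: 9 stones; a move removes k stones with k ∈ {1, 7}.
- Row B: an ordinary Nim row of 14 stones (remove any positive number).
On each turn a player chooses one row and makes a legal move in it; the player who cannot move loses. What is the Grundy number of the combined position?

For row A, compute g(0), g(1), … with moves {1, 7}:
g(0) = mex{} = 0
g(1) = mex{0} = 1
g(2) = mex{1} = 0
g(3) = mex{0} = 1
g(4) = mex{1} = 0
g(5) = mex{0} = 1
g(6) = mex{1} = 0
g(7) = mex{0} = 1
g(8) = mex{1} = 0
g(9) = mex{0} = 1
So g(9) = 1.
Row B is a plain Nim row of size 14, so its Grundy value is 14.
The value of a disjunctive sum is the nim-sum of the parts.
Combined value = 1 ⊕ 14 = 15.

15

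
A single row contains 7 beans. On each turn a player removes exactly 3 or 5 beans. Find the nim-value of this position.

Compute g(0), g(1), … for moves {3, 5}:
g(0) = mex{} = 0
g(1) = mex{} = 0
g(2) = mex{} = 0
g(3) = mex{0} = 1
g(4) = mex{0} = 1
g(5) = mex{0} = 1
g(6) = mex{0,1} = 2
g(7) = mex{0,1} = 2
So g(7) = 2.

2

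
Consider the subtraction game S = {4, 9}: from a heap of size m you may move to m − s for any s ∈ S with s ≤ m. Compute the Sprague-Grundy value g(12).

Grundy values for subtraction set {4, 9}:
g(0) = mex{} = 0
g(1) = mex{} = 0
g(2) = mex{} = 0
g(3) = mex{} = 0
g(4) = mex{0} = 1
g(5) = mex{0} = 1
g(6) = mex{0} = 1
g(7) = mex{0} = 1
g(8) = mex{1} = 0
g(9) = mex{0,1} = 2
g(10) = mex{0,1} = 2
g(11) = mex{0,1} = 2
g(12) = mex{0} = 1
So g(12) = 1.

1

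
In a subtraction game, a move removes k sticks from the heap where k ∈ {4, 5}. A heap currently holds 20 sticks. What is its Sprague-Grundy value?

0

Grundy values for subtraction set {4, 5}:
k:     0  1  2  3  4  5  6  7  8  9 10 11 12 13 14 15 16 17 18 19 20
g(k):  0  0  0  0  1  1  1  1  2  0  0  0  0  1  1  1  1  2  0  0  0
So g(20) = 0.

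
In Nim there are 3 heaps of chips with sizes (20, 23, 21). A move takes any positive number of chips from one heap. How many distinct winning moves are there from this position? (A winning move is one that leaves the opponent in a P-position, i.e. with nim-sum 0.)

3

Nim-sum: 20 ^ 23 ^ 21 = 22.
The overall nim-sum is X = 22. A heap of size p has a winning move iff p XOR X < p (reduce it to p XOR X).
  20: 20 XOR 22 = 2 < 20 — winning move (to 2).
  23: 23 XOR 22 = 1 < 23 — winning move (to 1).
  21: 21 XOR 22 = 3 < 21 — winning move (to 3).
That gives 3 winning moves.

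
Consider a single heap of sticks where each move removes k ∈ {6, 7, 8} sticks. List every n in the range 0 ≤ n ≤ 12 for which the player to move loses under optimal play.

Build the Grundy sequence with g(k) = mex{g(k−s) : s ∈ {6, 7, 8}, s ≤ k}:
g(0) = mex{} = 0
g(1) = mex{} = 0
g(2) = mex{} = 0
g(3) = mex{} = 0
g(4) = mex{} = 0
g(5) = mex{} = 0
g(6) = mex{0} = 1
g(7) = mex{0} = 1
g(8) = mex{0} = 1
g(9) = mex{0} = 1
g(10) = mex{0} = 1
g(11) = mex{0} = 1
g(12) = mex{0,1} = 2
The P-positions (g = 0) in 0..12 are 0, 1, 2, 3, 4, 5.

0, 1, 2, 3, 4, 5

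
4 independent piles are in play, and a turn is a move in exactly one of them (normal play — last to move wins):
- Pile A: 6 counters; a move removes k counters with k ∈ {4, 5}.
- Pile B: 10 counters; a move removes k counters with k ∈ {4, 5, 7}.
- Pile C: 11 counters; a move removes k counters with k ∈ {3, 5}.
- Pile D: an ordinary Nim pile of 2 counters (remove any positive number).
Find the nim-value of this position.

0

For pile A, compute g(0), g(1), … with moves {4, 5}:
g(0) = mex{} = 0
g(1) = mex{} = 0
g(2) = mex{} = 0
g(3) = mex{} = 0
g(4) = mex{0} = 1
g(5) = mex{0} = 1
g(6) = mex{0} = 1
So g(6) = 1.
Build the Grundy sequence for pile B with g(k) = mex{g(k−s) : s ∈ {4, 5, 7}, s ≤ k}:
g(0) = mex{} = 0
g(1) = mex{} = 0
g(2) = mex{} = 0
g(3) = mex{} = 0
g(4) = mex{0} = 1
g(5) = mex{0} = 1
g(6) = mex{0} = 1
g(7) = mex{0} = 1
g(8) = mex{0,1} = 2
g(9) = mex{0,1} = 2
g(10) = mex{0,1} = 2
So g(10) = 2.
Grundy values for pile C (subtraction set {3, 5}):
g(0) = mex{} = 0
g(1) = mex{} = 0
g(2) = mex{} = 0
g(3) = mex{0} = 1
g(4) = mex{0} = 1
g(5) = mex{0} = 1
g(6) = mex{0,1} = 2
g(7) = mex{0,1} = 2
g(8) = mex{1} = 0
g(9) = mex{1,2} = 0
g(10) = mex{1,2} = 0
g(11) = mex{0,2} = 1
So g(11) = 1.
Pile D is a plain Nim pile of size 2, so its Grundy value is 2.
The value of a disjunctive sum is the nim-sum of the parts.
Combined value = 1 ⊕ 2 ⊕ 1 ⊕ 2 = 0.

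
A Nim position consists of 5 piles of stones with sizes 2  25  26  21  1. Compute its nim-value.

Compute the nim-sum pairwise:
2 ⊕ 25 = 27
27 ⊕ 26 = 1
1 ⊕ 21 = 20
20 ⊕ 1 = 21

21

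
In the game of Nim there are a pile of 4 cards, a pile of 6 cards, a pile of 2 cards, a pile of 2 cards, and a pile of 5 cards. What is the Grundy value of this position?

Nim-sum: 4 XOR 6 XOR 2 XOR 2 XOR 5 = 7.

7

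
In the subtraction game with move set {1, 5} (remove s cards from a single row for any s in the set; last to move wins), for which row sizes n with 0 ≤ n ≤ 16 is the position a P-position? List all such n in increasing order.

Compute g(0), g(1), … for moves {1, 5}:
k:     0  1  2  3  4  5  6  7  8  9 10 11 12 13 14 15 16
g(k):  0  1  0  1  0  1  0  1  0  1  0  1  0  1  0  1  0
The P-positions (g = 0) in 0..16 are 0, 2, 4, 6, 8, 10, 12, 14, 16.

0, 2, 4, 6, 8, 10, 12, 14, 16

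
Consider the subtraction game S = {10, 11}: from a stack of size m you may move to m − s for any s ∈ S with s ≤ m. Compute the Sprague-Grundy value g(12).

Grundy values for subtraction set {10, 11}:
g(0) = mex{} = 0
g(1) = mex{} = 0
g(2) = mex{} = 0
g(3) = mex{} = 0
g(4) = mex{} = 0
g(5) = mex{} = 0
g(6) = mex{} = 0
g(7) = mex{} = 0
g(8) = mex{} = 0
g(9) = mex{} = 0
g(10) = mex{0} = 1
g(11) = mex{0} = 1
g(12) = mex{0} = 1
So g(12) = 1.

1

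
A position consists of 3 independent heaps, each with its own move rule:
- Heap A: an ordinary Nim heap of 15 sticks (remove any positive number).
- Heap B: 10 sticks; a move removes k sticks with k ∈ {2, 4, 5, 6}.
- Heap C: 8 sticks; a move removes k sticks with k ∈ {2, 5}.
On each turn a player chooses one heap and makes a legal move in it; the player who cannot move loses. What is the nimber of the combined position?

14

Heap A is a plain Nim heap of size 15, so its Grundy value is 15.
For heap B, compute g(0), g(1), … with moves {2, 4, 5, 6}:
k:     0  1  2  3  4  5  6  7  8  9 10
g(k):  0  0  1  1  2  2  3  3  0  0  1
So g(10) = 1.
Build the Grundy sequence for heap C with g(k) = mex{g(k−s) : s ∈ {2, 5}, s ≤ k}:
k:     0  1  2  3  4  5  6  7  8
g(k):  0  0  1  1  0  2  1  0  0
So g(8) = 0.
By the Sprague-Grundy theorem, the Grundy value of a sum of independent games is the XOR of the component values.
Combined value = 15 XOR 1 XOR 0 = 14.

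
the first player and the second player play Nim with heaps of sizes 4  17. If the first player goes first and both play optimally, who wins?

the first player wins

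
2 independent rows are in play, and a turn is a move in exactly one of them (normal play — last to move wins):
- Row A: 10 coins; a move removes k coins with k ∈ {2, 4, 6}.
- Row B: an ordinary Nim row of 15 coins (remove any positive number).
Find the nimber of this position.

For row A, compute g(0), g(1), … with moves {2, 4, 6}:
g(0) = mex{} = 0
g(1) = mex{} = 0
g(2) = mex{0} = 1
g(3) = mex{0} = 1
g(4) = mex{0,1} = 2
g(5) = mex{0,1} = 2
g(6) = mex{0,1,2} = 3
g(7) = mex{0,1,2} = 3
g(8) = mex{1,2,3} = 0
g(9) = mex{1,2,3} = 0
g(10) = mex{0,2,3} = 1
So g(10) = 1.
Row B is a plain Nim row of size 15, so its Grundy value is 15.
By the Sprague-Grundy theorem, the Grundy value of a sum of independent games is the XOR of the component values.
Combined value = 1 ⊕ 15 = 14.

14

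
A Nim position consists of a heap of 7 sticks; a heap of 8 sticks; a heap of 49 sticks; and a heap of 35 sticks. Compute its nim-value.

Compute the nim-sum pairwise:
7 XOR 8 = 15
15 XOR 49 = 62
62 XOR 35 = 29

29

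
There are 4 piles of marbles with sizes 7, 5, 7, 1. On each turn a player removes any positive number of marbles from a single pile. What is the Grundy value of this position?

Write each in binary and XOR column by column:
  111  (7)
  101  (5)
  111  (7)
  001  (1)
  ---
  100  (4)

4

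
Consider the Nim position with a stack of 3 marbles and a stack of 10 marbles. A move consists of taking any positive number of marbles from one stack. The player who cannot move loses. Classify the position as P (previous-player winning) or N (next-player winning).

Nim-sum: 3 ^ 10 = 9.
The nim-sum is 9 ≠ 0, so this is an N-position: the player to move can win.

N-position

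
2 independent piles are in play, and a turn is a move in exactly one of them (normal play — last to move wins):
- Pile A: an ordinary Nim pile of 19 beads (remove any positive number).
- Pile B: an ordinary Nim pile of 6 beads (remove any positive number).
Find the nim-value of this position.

Pile A is a plain Nim pile of size 19, so its Grundy value is 19.
Pile B is a plain Nim pile of size 6, so its Grundy value is 6.
By the Sprague-Grundy theorem, the Grundy value of a sum of independent games is the XOR of the component values.
Combined value = 19 XOR 6 = 21.

21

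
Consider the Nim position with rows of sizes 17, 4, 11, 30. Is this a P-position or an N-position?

Compute the nim-sum pairwise:
17 ^ 4 = 21
21 ^ 11 = 30
30 ^ 30 = 0
The nim-sum is 0, so this is a P-position: the player to move is in a losing position under optimal play.

P-position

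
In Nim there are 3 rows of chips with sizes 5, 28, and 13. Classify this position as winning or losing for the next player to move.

Winning position

Nim-sum: 5 ⊕ 28 ⊕ 13 = 20.
The nim-sum is 20 ≠ 0, so this is an N-position: the player to move can win.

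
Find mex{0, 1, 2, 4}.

3

The values 0, 1, 2 are all present; 3 is the first non-negative integer missing from the set.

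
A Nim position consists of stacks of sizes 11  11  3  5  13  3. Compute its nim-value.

8

Compute the nim-sum pairwise:
11 ⊕ 11 = 0
0 ⊕ 3 = 3
3 ⊕ 5 = 6
6 ⊕ 13 = 11
11 ⊕ 3 = 8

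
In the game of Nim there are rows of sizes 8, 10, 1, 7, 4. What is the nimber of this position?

0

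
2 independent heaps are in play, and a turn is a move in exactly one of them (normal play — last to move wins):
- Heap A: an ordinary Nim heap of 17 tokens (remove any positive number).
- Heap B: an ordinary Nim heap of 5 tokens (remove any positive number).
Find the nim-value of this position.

Heap A is a plain Nim heap of size 17, so its Grundy value is 17.
Heap B is a plain Nim heap of size 5, so its Grundy value is 5.
The value of a disjunctive sum is the nim-sum of the parts.
Combined value = 17 XOR 5 = 20.

20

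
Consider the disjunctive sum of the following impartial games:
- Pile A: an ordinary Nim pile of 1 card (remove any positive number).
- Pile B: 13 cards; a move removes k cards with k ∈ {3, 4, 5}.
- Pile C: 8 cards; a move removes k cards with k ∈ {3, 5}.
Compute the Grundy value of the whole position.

0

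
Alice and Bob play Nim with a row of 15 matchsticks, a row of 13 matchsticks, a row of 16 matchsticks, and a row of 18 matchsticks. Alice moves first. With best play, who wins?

In binary:
  01111  (15)
  01101  (13)
  10000  (16)
  10010  (18)
  -----
  00000  (0)
The nim-sum is 0, so this is a P-position: the player to move is in a losing position under optimal play; Alice is about to move from it and so loses — Bob wins.

Bob wins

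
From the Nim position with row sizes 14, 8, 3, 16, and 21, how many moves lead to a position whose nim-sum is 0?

0

In binary:
  01110  (14)
  01000  (8)
  00011  (3)
  10000  (16)
  10101  (21)
  -----
  00000  (0)
The nim-sum is already 0, so every move leaves a nonzero nim-sum — there are no winning moves.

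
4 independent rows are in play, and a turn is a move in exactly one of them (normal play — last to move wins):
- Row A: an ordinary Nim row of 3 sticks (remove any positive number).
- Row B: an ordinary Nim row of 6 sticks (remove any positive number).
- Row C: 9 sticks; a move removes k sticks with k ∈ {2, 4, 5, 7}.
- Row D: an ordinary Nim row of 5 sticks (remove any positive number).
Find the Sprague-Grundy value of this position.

0

Row A is a plain Nim row of size 3, so its Grundy value is 3.
Row B is a plain Nim row of size 6, so its Grundy value is 6.
Grundy values for row C (subtraction set {2, 4, 5, 7}):
k:     0  1  2  3  4  5  6  7  8  9
g(k):  0  0  1  1  2  2  3  3  4  0
So g(9) = 0.
Row D is a plain Nim row of size 5, so its Grundy value is 5.
By the Sprague-Grundy theorem, the Grundy value of a sum of independent games is the XOR of the component values.
Combined value = 3 XOR 6 XOR 0 XOR 5 = 0.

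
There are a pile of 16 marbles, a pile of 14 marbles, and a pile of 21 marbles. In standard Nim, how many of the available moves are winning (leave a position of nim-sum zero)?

Nim-sum: 16 ^ 14 ^ 21 = 11.
The overall nim-sum is X = 11. A pile of size p has a winning move iff p XOR X < p (reduce it to p XOR X).
  16: 16 XOR 11 = 27 ≥ 16 — no move.
  14: 14 XOR 11 = 5 < 14 — winning move (to 5).
  21: 21 XOR 11 = 30 ≥ 21 — no move.
That gives 1 winning move.

1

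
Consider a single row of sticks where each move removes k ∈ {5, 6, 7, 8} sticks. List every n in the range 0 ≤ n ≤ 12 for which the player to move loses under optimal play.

0, 1, 2, 3, 4

Grundy values for subtraction set {5, 6, 7, 8}:
k:     0  1  2  3  4  5  6  7  8  9 10 11 12
g(k):  0  0  0  0  0  1  1  1  1  1  2  2  2
The P-positions (g = 0) in 0..12 are 0, 1, 2, 3, 4.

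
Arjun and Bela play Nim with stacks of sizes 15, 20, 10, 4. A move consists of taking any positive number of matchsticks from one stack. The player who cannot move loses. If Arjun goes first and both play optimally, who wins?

Arjun wins

Compute the nim-sum pairwise:
15 ⊕ 20 = 27
27 ⊕ 10 = 17
17 ⊕ 4 = 21
The nim-sum is 21 ≠ 0, so this is an N-position: the player to move can win; Arjun has a winning move.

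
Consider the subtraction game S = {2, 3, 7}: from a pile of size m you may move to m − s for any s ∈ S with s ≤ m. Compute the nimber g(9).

Compute g(0), g(1), … for moves {2, 3, 7}:
g(0) = mex{} = 0
g(1) = mex{} = 0
g(2) = mex{0} = 1
g(3) = mex{0} = 1
g(4) = mex{0,1} = 2
g(5) = mex{1} = 0
g(6) = mex{1,2} = 0
g(7) = mex{0,2} = 1
g(8) = mex{0} = 1
g(9) = mex{0,1} = 2
So g(9) = 2.

2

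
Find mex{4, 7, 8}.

0 is not in the set, so the mex is 0.

0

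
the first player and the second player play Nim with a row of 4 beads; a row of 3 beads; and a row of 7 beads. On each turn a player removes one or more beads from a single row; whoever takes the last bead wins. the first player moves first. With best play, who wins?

the second player wins

Nim-sum: 4 ⊕ 3 ⊕ 7 = 0.
The nim-sum is 0, so this is a P-position: the player to move is in a losing position under optimal play; the first player is about to move from it and so loses — the second player wins.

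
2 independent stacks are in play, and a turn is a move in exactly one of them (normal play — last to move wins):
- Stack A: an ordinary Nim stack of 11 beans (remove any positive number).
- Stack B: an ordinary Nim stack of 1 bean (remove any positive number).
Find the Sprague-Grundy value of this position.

10

Stack A is a plain Nim stack of size 11, so its Grundy value is 11.
Stack B is a plain Nim stack of size 1, so its Grundy value is 1.
The value of a disjunctive sum is the nim-sum of the parts.
Combined value = 11 XOR 1 = 10.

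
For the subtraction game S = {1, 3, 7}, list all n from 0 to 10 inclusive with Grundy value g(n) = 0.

0, 2, 4, 6, 8, 10

Grundy values for subtraction set {1, 3, 7}:
g(0) = mex{} = 0
g(1) = mex{0} = 1
g(2) = mex{1} = 0
g(3) = mex{0} = 1
g(4) = mex{1} = 0
g(5) = mex{0} = 1
g(6) = mex{1} = 0
g(7) = mex{0} = 1
g(8) = mex{1} = 0
g(9) = mex{0} = 1
g(10) = mex{1} = 0
The P-positions (g = 0) in 0..10 are 0, 2, 4, 6, 8, 10.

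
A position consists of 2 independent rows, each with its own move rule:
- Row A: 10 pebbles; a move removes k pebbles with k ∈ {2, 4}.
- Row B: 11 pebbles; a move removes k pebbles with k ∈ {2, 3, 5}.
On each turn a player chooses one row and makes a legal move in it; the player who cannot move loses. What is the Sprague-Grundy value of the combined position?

Build the Grundy sequence for row A with g(k) = mex{g(k−s) : s ∈ {2, 4}, s ≤ k}:
g(0) = mex{} = 0
g(1) = mex{} = 0
g(2) = mex{0} = 1
g(3) = mex{0} = 1
g(4) = mex{0,1} = 2
g(5) = mex{0,1} = 2
g(6) = mex{1,2} = 0
g(7) = mex{1,2} = 0
g(8) = mex{0,2} = 1
g(9) = mex{0,2} = 1
g(10) = mex{0,1} = 2
So g(10) = 2.
Grundy values for row B (subtraction set {2, 3, 5}):
k:     0  1  2  3  4  5  6  7  8  9 10 11
g(k):  0  0  1  1  2  2  3  0  0  1  1  2
So g(11) = 2.
By the Sprague-Grundy theorem, the Grundy value of a sum of independent games is the XOR of the component values.
Combined value = 2 XOR 2 = 0.

0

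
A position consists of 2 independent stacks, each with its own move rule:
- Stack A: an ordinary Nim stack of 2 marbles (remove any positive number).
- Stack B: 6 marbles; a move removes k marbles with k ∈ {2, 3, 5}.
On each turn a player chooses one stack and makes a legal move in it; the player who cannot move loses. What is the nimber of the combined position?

Stack A is a plain Nim stack of size 2, so its Grundy value is 2.
Build the Grundy sequence for stack B with g(k) = mex{g(k−s) : s ∈ {2, 3, 5}, s ≤ k}:
g(0) = mex{} = 0
g(1) = mex{} = 0
g(2) = mex{0} = 1
g(3) = mex{0} = 1
g(4) = mex{0,1} = 2
g(5) = mex{0,1} = 2
g(6) = mex{0,1,2} = 3
So g(6) = 3.
By the Sprague-Grundy theorem, the Grundy value of a sum of independent games is the XOR of the component values.
Combined value = 2 ⊕ 3 = 1.

1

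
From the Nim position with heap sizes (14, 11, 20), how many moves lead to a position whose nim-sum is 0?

1

Compute the nim-sum pairwise:
14 ⊕ 11 = 5
5 ⊕ 20 = 17
The overall nim-sum is X = 17. A heap of size p has a winning move iff p XOR X < p (reduce it to p XOR X).
  14: 14 XOR 17 = 31 ≥ 14 — no move.
  11: 11 XOR 17 = 26 ≥ 11 — no move.
  20: 20 XOR 17 = 5 < 20 — winning move (to 5).
That gives 1 winning move.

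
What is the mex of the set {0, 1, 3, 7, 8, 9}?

The values 0, 1 are all present; 2 is the first non-negative integer missing from the set.

2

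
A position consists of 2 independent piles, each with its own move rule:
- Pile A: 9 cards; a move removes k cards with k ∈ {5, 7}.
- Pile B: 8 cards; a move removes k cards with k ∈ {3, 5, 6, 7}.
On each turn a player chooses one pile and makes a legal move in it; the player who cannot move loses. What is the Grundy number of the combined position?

Build the Grundy sequence for pile A with g(k) = mex{g(k−s) : s ∈ {5, 7}, s ≤ k}:
k:     0  1  2  3  4  5  6  7  8  9
g(k):  0  0  0  0  0  1  1  1  1  1
So g(9) = 1.
Grundy values for pile B (subtraction set {3, 5, 6, 7}):
k:     0  1  2  3  4  5  6  7  8
g(k):  0  0  0  1  1  1  2  2  2
So g(8) = 2.
By the Sprague-Grundy theorem, the Grundy value of a sum of independent games is the XOR of the component values.
Combined value = 1 XOR 2 = 3.

3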